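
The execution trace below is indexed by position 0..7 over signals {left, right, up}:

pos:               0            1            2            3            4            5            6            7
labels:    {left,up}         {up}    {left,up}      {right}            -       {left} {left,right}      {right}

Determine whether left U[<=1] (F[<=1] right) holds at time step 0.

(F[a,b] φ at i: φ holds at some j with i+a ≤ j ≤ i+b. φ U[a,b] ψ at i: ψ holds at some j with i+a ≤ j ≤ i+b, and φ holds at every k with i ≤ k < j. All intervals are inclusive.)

False

Need some j in [0,1] with F[<=1] right, and left at every k in [0,j-1].
  j=0: F[<=1] right — fails (none in [0,1]).
  j=1: F[<=1] right — fails (none in [1,2]).
No j in the window works → until fails.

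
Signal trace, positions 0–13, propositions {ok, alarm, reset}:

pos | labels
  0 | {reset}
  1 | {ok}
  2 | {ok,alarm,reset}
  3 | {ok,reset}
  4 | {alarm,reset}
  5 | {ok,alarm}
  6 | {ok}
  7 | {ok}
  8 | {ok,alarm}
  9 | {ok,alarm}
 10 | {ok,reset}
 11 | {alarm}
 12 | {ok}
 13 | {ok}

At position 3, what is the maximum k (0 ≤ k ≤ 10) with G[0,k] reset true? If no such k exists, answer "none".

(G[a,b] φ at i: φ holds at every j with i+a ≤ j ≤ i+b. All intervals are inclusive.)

reset must hold from j=3 onward; find where it first fails.
  j=3: holds
  j=4: holds
  j=5: fails
Holds on [3,4], so largest k = 1.

1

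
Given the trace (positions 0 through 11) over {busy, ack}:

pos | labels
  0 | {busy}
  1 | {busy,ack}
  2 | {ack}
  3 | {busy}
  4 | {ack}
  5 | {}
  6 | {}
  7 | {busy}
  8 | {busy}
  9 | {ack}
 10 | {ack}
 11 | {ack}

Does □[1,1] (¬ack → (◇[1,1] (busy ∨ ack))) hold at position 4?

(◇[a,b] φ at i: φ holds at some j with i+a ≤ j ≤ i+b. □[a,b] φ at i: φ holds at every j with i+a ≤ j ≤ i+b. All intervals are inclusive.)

Check (¬ack → (◇[1,1] (busy ∨ ack))) at every j in [5,5]:
  j=5: antecedent true; consequent fails (none in [6,6]) → ✗
Fails at j=5 → formula fails.

False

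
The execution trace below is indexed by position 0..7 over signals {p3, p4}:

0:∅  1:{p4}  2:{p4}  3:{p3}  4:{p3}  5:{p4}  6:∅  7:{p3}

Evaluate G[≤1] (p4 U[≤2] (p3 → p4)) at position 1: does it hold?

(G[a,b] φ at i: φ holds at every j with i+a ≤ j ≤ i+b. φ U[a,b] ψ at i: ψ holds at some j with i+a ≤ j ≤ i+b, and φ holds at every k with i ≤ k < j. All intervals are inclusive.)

Check (p4 U[≤2] (p3 → p4)) at every j in [1,2]:
  j=1: holds
  j=2: holds
All positions satisfy it → formula holds.

True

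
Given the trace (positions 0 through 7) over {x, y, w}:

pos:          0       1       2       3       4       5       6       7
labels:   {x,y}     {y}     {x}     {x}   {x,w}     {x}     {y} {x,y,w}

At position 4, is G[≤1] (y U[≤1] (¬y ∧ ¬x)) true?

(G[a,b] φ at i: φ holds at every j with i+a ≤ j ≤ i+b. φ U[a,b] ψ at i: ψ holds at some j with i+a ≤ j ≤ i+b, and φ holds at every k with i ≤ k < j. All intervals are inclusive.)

False

Check (y U[≤1] (¬y ∧ ¬x)) at every j in [4,5]:
  j=4: fails
  j=5: fails
Fails at j=4 → formula fails.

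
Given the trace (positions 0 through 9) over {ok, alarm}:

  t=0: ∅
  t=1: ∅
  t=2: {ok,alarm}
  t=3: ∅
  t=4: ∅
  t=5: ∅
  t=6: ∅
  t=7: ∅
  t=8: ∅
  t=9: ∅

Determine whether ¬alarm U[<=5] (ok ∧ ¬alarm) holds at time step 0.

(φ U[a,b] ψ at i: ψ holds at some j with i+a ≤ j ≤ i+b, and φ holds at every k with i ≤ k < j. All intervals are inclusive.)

Need some j in [0,5] with (ok ∧ ¬alarm), and ¬alarm at every k in [0,j-1].
  j=0: (ok ∧ ¬alarm) false.
  j=1: (ok ∧ ¬alarm) false.
  j=2: (ok ∧ ¬alarm) false.
  j=3: (ok ∧ ¬alarm) false.
  j=4: (ok ∧ ¬alarm) false.
  j=5: (ok ∧ ¬alarm) false.
No j in the window works → until fails.

Does not hold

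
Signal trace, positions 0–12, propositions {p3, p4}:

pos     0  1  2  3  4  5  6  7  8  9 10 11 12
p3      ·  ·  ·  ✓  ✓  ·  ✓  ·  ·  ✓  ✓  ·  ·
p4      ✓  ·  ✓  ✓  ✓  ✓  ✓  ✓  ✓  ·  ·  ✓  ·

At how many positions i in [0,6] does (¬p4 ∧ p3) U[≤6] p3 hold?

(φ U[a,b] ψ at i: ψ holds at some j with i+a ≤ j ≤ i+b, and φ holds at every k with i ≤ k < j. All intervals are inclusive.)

Evaluate at each i in [0,6]:
  i=0: ✗ (lhs fails at k=0 before rhs at j=3)
  i=1: ✗ (lhs fails at k=1 before rhs at j=3)
  i=2: ✗ (lhs fails at k=2 before rhs at j=3)
  i=3: ✓ (rhs at j=3)
  i=4: ✓ (rhs at j=4)
  i=5: ✗ (lhs fails at k=5 before rhs at j=6)
  i=6: ✓ (rhs at j=6)
Positions where it holds: {3, 4, 6} → 3.

3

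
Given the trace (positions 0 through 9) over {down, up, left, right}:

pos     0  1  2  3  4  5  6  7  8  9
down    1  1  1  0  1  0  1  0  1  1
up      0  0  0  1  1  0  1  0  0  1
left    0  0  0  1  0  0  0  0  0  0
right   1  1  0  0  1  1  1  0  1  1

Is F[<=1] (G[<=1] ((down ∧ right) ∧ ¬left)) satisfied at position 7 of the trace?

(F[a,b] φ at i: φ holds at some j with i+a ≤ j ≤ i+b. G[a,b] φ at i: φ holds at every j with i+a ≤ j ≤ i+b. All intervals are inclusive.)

Check G[<=1] ((down ∧ right) ∧ ¬left) at each j in [7,8]:
  j=7: fails at 7
  j=8: holds on [8,9]
Found at j=8 → formula holds.

True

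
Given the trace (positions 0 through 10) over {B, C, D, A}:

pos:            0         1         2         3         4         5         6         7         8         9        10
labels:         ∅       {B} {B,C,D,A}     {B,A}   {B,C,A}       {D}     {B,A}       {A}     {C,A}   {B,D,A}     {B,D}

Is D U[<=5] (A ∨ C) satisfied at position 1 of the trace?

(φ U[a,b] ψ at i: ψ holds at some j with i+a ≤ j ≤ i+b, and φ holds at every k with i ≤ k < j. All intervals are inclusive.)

False

Need some j in [1,6] with (A ∨ C), and D at every k in [1,j-1].
  j=1: (A ∨ C) false.
  j=2: (A ∨ C) holds, but D fails at k=1 → not this j.
  j=3: (A ∨ C) holds, but D fails at k=1 → not this j.
  j=4: (A ∨ C) holds, but D fails at k=1 → not this j.
  j=5: (A ∨ C) false.
  j=6: (A ∨ C) holds, but D fails at k=1 → not this j.
No j in the window works → until fails.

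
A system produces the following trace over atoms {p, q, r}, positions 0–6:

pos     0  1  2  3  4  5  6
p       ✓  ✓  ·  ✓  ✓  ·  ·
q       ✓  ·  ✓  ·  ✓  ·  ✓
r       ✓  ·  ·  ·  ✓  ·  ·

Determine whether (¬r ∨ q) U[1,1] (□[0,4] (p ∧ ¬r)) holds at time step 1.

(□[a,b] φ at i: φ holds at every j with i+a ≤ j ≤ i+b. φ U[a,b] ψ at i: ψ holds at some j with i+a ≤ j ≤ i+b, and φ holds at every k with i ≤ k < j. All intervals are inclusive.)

False

Need some j in [2,2] with □[0,4] (p ∧ ¬r), and (¬r ∨ q) at every k in [1,j-1].
  j=2: □[0,4] (p ∧ ¬r) — fails at 2.
No j in the window works → until fails.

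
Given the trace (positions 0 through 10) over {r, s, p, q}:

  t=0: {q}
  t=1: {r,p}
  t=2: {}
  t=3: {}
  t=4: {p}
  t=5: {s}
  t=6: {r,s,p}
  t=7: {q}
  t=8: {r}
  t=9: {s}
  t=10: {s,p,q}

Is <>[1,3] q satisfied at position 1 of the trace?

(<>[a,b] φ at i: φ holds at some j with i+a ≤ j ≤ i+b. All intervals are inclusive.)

Check q at each j in [2,4]:
  j=2: false
  j=3: false
  j=4: false
No position in the window satisfies it → formula fails.

Does not hold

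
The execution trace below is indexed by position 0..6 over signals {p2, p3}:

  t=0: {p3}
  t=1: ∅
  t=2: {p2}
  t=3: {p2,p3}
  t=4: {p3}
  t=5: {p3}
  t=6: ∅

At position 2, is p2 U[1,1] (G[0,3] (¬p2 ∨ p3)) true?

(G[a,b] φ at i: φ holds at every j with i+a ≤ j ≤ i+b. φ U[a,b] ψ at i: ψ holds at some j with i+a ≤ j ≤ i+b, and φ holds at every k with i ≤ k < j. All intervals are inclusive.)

Need some j in [3,3] with G[0,3] (¬p2 ∨ p3), and p2 at every k in [2,j-1].
  j=3: G[0,3] (¬p2 ∨ p3) holds; p2 holds at every k in [2,2] → satisfied.

Holds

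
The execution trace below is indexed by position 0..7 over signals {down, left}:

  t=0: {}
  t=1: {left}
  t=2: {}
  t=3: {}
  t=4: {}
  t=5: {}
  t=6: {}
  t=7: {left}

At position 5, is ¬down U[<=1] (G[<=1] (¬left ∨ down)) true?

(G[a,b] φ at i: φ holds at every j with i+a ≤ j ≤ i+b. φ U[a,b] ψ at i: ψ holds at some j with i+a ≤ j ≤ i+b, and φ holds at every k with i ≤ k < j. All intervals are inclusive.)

Need some j in [5,6] with G[<=1] (¬left ∨ down), and ¬down at every k in [5,j-1].
  j=5: G[<=1] (¬left ∨ down) holds; no prefix to check → satisfied.

True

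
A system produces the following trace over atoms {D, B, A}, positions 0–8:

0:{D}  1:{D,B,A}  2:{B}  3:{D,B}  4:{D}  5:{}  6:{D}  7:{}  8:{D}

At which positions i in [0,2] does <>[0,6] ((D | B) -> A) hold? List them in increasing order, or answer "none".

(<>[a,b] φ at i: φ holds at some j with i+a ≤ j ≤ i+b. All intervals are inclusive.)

Evaluate at each i in [0,2]:
  i=0: ✓ (witness j=1)
  i=1: ✓ (witness j=1)
  i=2: ✓ (witness j=5)

0, 1, 2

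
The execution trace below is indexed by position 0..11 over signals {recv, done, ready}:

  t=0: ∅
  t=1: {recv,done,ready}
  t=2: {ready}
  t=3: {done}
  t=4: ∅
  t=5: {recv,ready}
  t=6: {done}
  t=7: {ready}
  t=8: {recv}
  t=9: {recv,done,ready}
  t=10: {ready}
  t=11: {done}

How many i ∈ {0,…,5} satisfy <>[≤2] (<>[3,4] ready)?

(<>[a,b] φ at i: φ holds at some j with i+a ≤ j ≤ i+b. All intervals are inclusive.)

Evaluate at each i in [0,5]:
  i=0: ✓ (witness j=1)
  i=1: ✓ (witness j=1)
  i=2: ✓ (witness j=2)
  i=3: ✓ (witness j=3)
  i=4: ✓ (witness j=4)
  i=5: ✓ (witness j=5)
Positions where it holds: {0, 1, 2, 3, 4, 5} → 6.

6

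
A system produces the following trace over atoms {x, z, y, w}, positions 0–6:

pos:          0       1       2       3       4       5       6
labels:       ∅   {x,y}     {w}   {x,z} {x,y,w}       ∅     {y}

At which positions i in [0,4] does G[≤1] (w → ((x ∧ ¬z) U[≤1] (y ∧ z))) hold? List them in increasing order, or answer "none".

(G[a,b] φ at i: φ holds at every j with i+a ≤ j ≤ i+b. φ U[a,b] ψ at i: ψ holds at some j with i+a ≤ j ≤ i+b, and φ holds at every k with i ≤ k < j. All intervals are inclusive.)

0

Evaluate at each i in [0,4]:
  i=0: ✓ (all of [0,1])
  i=1: ✗ (fails at j=2)
  i=2: ✗ (fails at j=2)
  i=3: ✗ (fails at j=4)
  i=4: ✗ (fails at j=4)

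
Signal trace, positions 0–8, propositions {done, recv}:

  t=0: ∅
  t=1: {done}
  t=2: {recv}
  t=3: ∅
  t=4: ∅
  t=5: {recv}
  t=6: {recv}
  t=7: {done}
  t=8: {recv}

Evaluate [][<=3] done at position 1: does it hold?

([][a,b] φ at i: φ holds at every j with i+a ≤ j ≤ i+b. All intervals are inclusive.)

Does not hold

Check done at every j in [1,4]:
  j=1: true
  j=2: false
  j=3: false
  j=4: false
Fails at j=2 → formula fails.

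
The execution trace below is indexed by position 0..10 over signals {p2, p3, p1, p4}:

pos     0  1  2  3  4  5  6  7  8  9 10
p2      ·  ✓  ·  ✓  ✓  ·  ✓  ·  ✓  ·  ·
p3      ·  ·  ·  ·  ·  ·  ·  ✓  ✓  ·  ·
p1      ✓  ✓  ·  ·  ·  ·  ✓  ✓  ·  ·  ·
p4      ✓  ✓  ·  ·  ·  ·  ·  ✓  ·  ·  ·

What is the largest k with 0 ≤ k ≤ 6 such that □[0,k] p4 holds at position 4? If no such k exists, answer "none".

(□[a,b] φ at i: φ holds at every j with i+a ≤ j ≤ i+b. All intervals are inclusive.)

none

p4 must hold from j=4 onward; find where it first fails.
  j=4: fails → no k works.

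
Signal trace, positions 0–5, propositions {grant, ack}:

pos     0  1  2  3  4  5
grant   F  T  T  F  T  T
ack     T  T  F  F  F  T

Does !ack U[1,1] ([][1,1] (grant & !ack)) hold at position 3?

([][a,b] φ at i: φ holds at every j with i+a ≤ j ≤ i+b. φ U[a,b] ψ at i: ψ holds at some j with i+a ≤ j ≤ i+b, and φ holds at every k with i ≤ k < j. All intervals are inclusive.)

Need some j in [4,4] with [][1,1] (grant & !ack), and !ack at every k in [3,j-1].
  j=4: [][1,1] (grant & !ack) — fails at 5.
No j in the window works → until fails.

Does not hold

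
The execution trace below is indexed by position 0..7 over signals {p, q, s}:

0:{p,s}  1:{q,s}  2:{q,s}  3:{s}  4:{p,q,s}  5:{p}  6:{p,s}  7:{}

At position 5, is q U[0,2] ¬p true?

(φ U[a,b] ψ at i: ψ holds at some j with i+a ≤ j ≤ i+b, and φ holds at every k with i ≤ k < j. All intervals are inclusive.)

Need some j in [5,7] with ¬p, and q at every k in [5,j-1].
  j=5: ¬p false.
  j=6: ¬p false.
  j=7: ¬p holds, but q fails at k=5 → not this j.
No j in the window works → until fails.

No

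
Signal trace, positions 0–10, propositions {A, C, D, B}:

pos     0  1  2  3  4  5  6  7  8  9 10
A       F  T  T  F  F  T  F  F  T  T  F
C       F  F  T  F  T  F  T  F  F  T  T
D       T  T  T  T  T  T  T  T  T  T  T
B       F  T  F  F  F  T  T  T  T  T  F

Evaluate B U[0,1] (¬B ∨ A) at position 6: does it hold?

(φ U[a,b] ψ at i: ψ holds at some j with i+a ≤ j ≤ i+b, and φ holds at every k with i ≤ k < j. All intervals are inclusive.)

False

Need some j in [6,7] with (¬B ∨ A), and B at every k in [6,j-1].
  j=6: (¬B ∨ A) false.
  j=7: (¬B ∨ A) false.
No j in the window works → until fails.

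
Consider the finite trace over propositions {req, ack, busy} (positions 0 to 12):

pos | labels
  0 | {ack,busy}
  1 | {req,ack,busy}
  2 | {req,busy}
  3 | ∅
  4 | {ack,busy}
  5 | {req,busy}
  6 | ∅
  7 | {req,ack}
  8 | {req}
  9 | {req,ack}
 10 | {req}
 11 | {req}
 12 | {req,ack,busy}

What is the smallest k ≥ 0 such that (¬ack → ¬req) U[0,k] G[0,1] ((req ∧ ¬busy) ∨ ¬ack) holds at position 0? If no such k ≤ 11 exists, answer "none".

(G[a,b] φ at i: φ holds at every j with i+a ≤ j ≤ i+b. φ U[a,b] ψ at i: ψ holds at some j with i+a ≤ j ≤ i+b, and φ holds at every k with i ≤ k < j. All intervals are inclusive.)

2

Need earliest j ≥ 0 with G[0,1] ((req ∧ ¬busy) ∨ ¬ack), and (¬ack → ¬req) at every k in [0,j-1].
  j=0: rhs fails.
  j=1: rhs fails.
  j=2: rhs holds; lhs holds on [0,1]. k = 2.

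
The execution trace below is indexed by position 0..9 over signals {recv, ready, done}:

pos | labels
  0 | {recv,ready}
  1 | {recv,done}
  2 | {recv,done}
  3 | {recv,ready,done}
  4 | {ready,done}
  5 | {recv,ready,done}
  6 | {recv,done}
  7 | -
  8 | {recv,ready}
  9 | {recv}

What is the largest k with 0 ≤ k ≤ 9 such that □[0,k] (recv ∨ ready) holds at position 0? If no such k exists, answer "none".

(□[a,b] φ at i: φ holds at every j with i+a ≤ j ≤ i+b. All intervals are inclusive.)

(recv ∨ ready) must hold from j=0 onward; find where it first fails.
  j=0: holds
  j=1: holds
  j=2: holds
  j=3: holds
  j=4: holds
  j=5: holds
  j=6: holds
  j=7: fails
Holds on [0,6], so largest k = 6.

6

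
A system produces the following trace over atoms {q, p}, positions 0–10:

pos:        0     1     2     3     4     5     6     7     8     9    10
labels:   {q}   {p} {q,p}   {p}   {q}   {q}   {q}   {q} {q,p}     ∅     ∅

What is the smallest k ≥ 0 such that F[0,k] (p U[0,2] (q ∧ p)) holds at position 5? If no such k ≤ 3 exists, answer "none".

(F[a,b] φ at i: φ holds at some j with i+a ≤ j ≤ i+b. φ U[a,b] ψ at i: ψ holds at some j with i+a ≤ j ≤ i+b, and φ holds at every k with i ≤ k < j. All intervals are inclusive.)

Scan j = 5,6,… for (p U[0,2] (q ∧ p)):
  j=5: fails
  j=6: fails
  j=7: fails
  j=8: holds
First hit at j=8, so smallest k = 8-5 = 3.

3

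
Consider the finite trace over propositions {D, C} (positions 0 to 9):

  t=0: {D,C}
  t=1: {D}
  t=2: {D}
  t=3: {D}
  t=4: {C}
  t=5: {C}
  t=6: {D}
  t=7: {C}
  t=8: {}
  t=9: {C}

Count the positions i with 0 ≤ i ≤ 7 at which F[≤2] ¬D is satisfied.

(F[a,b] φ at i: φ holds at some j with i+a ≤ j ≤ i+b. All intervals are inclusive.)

Evaluate at each i in [0,7]:
  i=0: ✗ (none in [0,2])
  i=1: ✗ (none in [1,3])
  i=2: ✓ (witness j=4)
  i=3: ✓ (witness j=4)
  i=4: ✓ (witness j=4)
  i=5: ✓ (witness j=5)
  i=6: ✓ (witness j=7)
  i=7: ✓ (witness j=7)
Positions where it holds: {2, 3, 4, 5, 6, 7} → 6.

6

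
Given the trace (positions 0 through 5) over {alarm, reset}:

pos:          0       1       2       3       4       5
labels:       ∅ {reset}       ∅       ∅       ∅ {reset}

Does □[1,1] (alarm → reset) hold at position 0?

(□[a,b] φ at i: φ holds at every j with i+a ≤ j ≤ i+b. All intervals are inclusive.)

Check (alarm → reset) at every j in [1,1]:
  j=1: antecedent false → ✓
All positions satisfy it → formula holds.

Yes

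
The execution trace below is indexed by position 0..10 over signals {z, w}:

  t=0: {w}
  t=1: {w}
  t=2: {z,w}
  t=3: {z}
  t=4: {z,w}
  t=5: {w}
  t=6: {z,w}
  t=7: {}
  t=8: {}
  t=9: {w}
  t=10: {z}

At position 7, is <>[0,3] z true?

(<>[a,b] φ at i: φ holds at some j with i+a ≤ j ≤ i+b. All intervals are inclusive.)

Holds

Check z at each j in [7,10]:
  j=7: false
  j=8: false
  j=9: false
  j=10: true
Found at j=10 → formula holds.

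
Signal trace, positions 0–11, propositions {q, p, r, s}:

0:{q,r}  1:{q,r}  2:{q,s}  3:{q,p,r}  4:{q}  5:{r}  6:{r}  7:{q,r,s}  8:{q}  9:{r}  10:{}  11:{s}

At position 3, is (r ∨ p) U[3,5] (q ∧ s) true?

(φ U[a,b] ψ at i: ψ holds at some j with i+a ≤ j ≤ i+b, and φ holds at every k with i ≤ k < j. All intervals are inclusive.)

False

Need some j in [6,8] with (q ∧ s), and (r ∨ p) at every k in [3,j-1].
  j=6: (q ∧ s) false.
  j=7: (q ∧ s) holds, but (r ∨ p) fails at k=4 → not this j.
  j=8: (q ∧ s) false.
No j in the window works → until fails.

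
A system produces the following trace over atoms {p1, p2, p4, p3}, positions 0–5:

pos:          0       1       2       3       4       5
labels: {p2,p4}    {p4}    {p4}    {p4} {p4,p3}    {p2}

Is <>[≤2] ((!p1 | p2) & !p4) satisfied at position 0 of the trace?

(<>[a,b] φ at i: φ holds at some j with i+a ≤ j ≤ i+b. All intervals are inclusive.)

No

Check ((!p1 | p2) & !p4) at each j in [0,2]:
  j=0: false
  j=1: false
  j=2: false
No position in the window satisfies it → formula fails.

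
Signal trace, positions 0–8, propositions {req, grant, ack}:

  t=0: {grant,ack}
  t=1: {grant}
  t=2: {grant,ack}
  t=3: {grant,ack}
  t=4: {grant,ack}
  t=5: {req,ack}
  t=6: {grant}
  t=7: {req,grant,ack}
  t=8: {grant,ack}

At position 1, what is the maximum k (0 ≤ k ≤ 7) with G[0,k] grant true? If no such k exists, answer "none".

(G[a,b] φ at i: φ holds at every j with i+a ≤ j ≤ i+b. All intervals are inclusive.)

3

grant must hold from j=1 onward; find where it first fails.
  j=1: holds
  j=2: holds
  j=3: holds
  j=4: holds
  j=5: fails
Holds on [1,4], so largest k = 3.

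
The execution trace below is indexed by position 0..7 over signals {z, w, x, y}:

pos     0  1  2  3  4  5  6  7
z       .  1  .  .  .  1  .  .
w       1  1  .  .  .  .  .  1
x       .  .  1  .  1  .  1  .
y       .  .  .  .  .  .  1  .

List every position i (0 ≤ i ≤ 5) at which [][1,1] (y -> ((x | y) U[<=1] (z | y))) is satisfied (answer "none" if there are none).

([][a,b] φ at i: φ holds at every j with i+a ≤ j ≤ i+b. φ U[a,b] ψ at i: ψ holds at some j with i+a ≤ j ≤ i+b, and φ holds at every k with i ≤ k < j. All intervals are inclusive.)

Evaluate at each i in [0,5]:
  i=0: ✓ (all of [1,1])
  i=1: ✓ (all of [2,2])
  i=2: ✓ (all of [3,3])
  i=3: ✓ (all of [4,4])
  i=4: ✓ (all of [5,5])
  i=5: ✓ (all of [6,6])

0, 1, 2, 3, 4, 5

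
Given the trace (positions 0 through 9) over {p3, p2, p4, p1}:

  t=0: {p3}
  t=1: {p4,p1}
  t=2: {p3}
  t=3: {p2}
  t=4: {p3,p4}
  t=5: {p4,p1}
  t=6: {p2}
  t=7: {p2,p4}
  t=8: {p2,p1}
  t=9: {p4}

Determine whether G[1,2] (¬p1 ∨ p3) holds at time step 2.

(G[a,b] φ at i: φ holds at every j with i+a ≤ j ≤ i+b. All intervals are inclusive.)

Yes

Check (¬p1 ∨ p3) at every j in [3,4]:
  j=3: true
  j=4: true
All positions satisfy it → formula holds.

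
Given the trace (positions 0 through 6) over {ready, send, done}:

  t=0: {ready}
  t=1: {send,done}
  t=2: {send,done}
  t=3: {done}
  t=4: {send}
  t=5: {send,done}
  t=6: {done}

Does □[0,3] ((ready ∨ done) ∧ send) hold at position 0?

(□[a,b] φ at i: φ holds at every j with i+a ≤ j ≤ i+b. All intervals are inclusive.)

Check ((ready ∨ done) ∧ send) at every j in [0,3]:
  j=0: false
  j=1: true
  j=2: true
  j=3: false
Fails at j=0 → formula fails.

Does not hold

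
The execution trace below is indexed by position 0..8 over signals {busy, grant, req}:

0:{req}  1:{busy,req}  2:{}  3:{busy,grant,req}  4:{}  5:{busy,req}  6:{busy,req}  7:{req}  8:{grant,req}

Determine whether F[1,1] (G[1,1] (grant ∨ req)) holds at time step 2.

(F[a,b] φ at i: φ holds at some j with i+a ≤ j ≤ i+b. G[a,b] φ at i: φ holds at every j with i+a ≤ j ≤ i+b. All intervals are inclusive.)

Does not hold

Check G[1,1] (grant ∨ req) at each j in [3,3]:
  j=3: fails at 4
No position in the window satisfies it → formula fails.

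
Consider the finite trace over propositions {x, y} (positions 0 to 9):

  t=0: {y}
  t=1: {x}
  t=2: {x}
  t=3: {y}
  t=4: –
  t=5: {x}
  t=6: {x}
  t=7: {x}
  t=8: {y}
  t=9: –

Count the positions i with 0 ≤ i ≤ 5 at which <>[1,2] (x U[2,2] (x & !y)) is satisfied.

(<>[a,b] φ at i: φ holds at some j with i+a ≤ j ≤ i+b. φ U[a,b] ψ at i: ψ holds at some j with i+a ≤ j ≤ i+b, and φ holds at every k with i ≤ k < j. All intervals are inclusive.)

Evaluate at each i in [0,5]:
  i=0: ✗ (none in [1,2])
  i=1: ✗ (none in [2,3])
  i=2: ✗ (none in [3,4])
  i=3: ✓ (witness j=5)
  i=4: ✓ (witness j=5)
  i=5: ✗ (none in [6,7])
Positions where it holds: {3, 4} → 2.

2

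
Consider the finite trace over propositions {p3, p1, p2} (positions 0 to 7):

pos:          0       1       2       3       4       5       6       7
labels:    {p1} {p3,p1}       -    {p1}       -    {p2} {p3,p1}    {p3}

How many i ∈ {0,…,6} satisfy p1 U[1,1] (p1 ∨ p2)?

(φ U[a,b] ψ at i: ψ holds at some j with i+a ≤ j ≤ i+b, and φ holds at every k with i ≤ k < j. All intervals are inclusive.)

Evaluate at each i in [0,6]:
  i=0: ✓ (rhs at j=1; lhs holds on [0,0])
  i=1: ✗ (no rhs in [2,2])
  i=2: ✗ (lhs fails at k=2 before rhs at j=3)
  i=3: ✗ (no rhs in [4,4])
  i=4: ✗ (lhs fails at k=4 before rhs at j=5)
  i=5: ✗ (lhs fails at k=5 before rhs at j=6)
  i=6: ✗ (no rhs in [7,7])
Positions where it holds: {0} → 1.

1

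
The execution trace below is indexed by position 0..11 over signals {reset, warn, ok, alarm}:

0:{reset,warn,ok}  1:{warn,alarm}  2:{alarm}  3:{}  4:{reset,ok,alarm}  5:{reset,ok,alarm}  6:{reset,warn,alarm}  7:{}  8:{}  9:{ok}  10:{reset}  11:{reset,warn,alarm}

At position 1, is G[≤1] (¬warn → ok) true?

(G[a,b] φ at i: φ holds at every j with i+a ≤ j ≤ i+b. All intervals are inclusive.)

Check (¬warn → ok) at every j in [1,2]:
  j=1: antecedent false → ✓
  j=2: antecedent true; consequent false → ✗
Fails at j=2 → formula fails.

False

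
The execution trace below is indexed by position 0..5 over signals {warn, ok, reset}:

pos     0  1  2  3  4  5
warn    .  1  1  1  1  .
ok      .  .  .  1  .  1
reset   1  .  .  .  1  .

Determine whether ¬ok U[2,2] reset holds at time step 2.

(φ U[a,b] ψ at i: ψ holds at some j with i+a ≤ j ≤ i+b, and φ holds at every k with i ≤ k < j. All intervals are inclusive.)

Need some j in [4,4] with reset, and ¬ok at every k in [2,j-1].
  j=4: reset holds, but ¬ok fails at k=3 → not this j.
No j in the window works → until fails.

False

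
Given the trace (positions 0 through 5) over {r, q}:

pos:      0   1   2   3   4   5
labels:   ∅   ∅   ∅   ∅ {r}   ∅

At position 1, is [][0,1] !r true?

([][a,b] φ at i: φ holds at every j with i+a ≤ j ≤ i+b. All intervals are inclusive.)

True

Check !r at every j in [1,2]:
  j=1: true
  j=2: true
All positions satisfy it → formula holds.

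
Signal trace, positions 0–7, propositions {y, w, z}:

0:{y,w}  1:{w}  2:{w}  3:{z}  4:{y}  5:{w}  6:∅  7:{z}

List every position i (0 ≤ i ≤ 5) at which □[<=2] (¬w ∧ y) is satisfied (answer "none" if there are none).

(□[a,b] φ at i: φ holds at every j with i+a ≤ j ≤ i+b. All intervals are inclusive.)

Evaluate at each i in [0,5]:
  i=0: ✗ (fails at j=0)
  i=1: ✗ (fails at j=1)
  i=2: ✗ (fails at j=2)
  i=3: ✗ (fails at j=3)
  i=4: ✗ (fails at j=5)
  i=5: ✗ (fails at j=5)

none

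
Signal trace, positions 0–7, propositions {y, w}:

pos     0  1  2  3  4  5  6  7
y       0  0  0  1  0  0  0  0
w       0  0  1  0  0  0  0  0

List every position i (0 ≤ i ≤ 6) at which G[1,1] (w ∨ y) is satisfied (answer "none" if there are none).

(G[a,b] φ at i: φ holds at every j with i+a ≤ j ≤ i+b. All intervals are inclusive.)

Evaluate at each i in [0,6]:
  i=0: ✗ (fails at j=1)
  i=1: ✓ (all of [2,2])
  i=2: ✓ (all of [3,3])
  i=3: ✗ (fails at j=4)
  i=4: ✗ (fails at j=5)
  i=5: ✗ (fails at j=6)
  i=6: ✗ (fails at j=7)

1, 2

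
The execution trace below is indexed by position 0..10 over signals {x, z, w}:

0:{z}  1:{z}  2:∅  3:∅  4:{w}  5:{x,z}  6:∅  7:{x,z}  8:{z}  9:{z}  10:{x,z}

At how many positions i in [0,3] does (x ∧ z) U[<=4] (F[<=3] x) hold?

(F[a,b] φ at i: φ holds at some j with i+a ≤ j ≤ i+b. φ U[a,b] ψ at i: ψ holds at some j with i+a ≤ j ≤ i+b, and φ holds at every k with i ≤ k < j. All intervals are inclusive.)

2

Evaluate at each i in [0,3]:
  i=0: ✗ (lhs fails at k=0 before rhs at j=2)
  i=1: ✗ (lhs fails at k=1 before rhs at j=2)
  i=2: ✓ (rhs at j=2)
  i=3: ✓ (rhs at j=3)
Positions where it holds: {2, 3} → 2.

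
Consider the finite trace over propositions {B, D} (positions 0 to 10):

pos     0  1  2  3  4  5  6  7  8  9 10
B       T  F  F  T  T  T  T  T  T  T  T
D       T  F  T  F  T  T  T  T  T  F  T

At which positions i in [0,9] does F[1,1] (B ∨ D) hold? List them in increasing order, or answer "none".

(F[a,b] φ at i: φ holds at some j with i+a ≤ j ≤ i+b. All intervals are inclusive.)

Evaluate at each i in [0,9]:
  i=0: ✗ (none in [1,1])
  i=1: ✓ (witness j=2)
  i=2: ✓ (witness j=3)
  i=3: ✓ (witness j=4)
  i=4: ✓ (witness j=5)
  i=5: ✓ (witness j=6)
  i=6: ✓ (witness j=7)
  i=7: ✓ (witness j=8)
  i=8: ✓ (witness j=9)
  i=9: ✓ (witness j=10)

1, 2, 3, 4, 5, 6, 7, 8, 9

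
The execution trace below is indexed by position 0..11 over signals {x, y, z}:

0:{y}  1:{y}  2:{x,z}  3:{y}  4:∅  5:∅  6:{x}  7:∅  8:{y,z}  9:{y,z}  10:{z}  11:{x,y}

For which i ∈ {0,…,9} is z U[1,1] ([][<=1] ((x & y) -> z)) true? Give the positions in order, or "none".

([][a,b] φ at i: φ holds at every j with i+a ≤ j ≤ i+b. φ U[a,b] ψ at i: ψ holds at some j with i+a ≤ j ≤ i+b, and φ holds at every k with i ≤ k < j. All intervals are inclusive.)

Evaluate at each i in [0,9]:
  i=0: ✗ (lhs fails at k=0 before rhs at j=1)
  i=1: ✗ (lhs fails at k=1 before rhs at j=2)
  i=2: ✓ (rhs at j=3; lhs holds on [2,2])
  i=3: ✗ (lhs fails at k=3 before rhs at j=4)
  i=4: ✗ (lhs fails at k=4 before rhs at j=5)
  i=5: ✗ (lhs fails at k=5 before rhs at j=6)
  i=6: ✗ (lhs fails at k=6 before rhs at j=7)
  i=7: ✗ (lhs fails at k=7 before rhs at j=8)
  i=8: ✓ (rhs at j=9; lhs holds on [8,8])
  i=9: ✗ (no rhs in [10,10])

2, 8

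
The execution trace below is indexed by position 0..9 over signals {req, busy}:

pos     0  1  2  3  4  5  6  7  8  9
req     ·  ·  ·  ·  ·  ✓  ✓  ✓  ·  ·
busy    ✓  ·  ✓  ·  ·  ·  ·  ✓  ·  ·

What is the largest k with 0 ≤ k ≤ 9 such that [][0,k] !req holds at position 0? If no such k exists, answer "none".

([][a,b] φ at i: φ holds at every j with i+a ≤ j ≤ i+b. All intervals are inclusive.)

4

!req must hold from j=0 onward; find where it first fails.
  j=0: holds
  j=1: holds
  j=2: holds
  j=3: holds
  j=4: holds
  j=5: fails
Holds on [0,4], so largest k = 4.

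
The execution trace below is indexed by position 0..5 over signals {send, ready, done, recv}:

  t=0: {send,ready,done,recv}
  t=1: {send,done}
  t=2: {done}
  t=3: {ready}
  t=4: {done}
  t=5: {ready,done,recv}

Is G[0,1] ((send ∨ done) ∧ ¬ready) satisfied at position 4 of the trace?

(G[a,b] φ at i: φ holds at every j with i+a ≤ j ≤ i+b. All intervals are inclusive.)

False

Check ((send ∨ done) ∧ ¬ready) at every j in [4,5]:
  j=4: true
  j=5: false
Fails at j=5 → formula fails.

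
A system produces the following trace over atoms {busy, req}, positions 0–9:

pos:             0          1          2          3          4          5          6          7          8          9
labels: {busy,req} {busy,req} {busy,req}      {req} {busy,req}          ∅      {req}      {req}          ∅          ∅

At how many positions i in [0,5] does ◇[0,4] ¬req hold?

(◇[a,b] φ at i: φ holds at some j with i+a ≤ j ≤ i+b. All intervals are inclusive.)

5

Evaluate at each i in [0,5]:
  i=0: ✗ (none in [0,4])
  i=1: ✓ (witness j=5)
  i=2: ✓ (witness j=5)
  i=3: ✓ (witness j=5)
  i=4: ✓ (witness j=5)
  i=5: ✓ (witness j=5)
Positions where it holds: {1, 2, 3, 4, 5} → 5.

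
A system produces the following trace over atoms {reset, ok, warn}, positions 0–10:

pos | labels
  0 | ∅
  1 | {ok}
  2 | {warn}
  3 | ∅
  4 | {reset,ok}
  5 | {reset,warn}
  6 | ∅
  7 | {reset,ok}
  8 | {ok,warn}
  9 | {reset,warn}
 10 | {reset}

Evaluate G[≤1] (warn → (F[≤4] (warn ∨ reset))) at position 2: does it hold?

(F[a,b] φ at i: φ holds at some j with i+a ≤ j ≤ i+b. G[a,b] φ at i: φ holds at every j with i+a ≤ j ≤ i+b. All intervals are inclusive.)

Holds

Check (warn → (F[≤4] (warn ∨ reset))) at every j in [2,3]:
  j=2: antecedent true; consequent holds (witness at 2) → ✓
  j=3: antecedent false → ✓
All positions satisfy it → formula holds.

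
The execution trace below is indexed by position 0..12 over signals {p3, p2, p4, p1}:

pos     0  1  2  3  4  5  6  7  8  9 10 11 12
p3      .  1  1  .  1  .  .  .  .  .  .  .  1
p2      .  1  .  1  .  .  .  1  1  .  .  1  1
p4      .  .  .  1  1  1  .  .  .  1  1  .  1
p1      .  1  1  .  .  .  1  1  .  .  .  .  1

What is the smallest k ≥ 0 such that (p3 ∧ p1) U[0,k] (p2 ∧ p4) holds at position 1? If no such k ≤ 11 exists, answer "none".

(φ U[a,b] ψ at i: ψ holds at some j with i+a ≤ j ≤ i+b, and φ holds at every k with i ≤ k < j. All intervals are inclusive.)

Need earliest j ≥ 1 with (p2 ∧ p4), and (p3 ∧ p1) at every k in [1,j-1].
  j=1: rhs fails.
  j=2: rhs fails.
  j=3: rhs holds; lhs holds on [1,2]. k = 2.

2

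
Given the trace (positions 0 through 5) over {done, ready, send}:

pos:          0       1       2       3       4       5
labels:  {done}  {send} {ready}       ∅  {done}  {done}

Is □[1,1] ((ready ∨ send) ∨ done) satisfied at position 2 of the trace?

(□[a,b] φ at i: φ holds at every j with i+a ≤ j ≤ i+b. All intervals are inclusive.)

Check ((ready ∨ send) ∨ done) at every j in [3,3]:
  j=3: false
Fails at j=3 → formula fails.

No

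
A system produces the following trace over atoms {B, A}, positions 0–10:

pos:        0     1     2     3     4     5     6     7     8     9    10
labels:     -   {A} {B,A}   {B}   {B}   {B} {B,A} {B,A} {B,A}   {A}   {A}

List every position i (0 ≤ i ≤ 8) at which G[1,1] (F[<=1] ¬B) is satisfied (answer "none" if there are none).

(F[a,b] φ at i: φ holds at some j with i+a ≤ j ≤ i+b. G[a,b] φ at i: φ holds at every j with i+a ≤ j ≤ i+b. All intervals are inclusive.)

0, 7, 8

Evaluate at each i in [0,8]:
  i=0: ✓ (all of [1,1])
  i=1: ✗ (fails at j=2)
  i=2: ✗ (fails at j=3)
  i=3: ✗ (fails at j=4)
  i=4: ✗ (fails at j=5)
  i=5: ✗ (fails at j=6)
  i=6: ✗ (fails at j=7)
  i=7: ✓ (all of [8,8])
  i=8: ✓ (all of [9,9])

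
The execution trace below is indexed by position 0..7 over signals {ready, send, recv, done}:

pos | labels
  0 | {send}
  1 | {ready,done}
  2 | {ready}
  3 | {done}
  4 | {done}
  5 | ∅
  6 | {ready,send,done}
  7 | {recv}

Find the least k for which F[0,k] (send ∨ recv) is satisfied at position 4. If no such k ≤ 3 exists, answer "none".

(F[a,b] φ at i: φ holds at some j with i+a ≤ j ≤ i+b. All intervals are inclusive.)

2

Scan j = 4,5,… for (send ∨ recv):
  j=4: fails
  j=5: fails
  j=6: holds
First hit at j=6, so smallest k = 6-4 = 2.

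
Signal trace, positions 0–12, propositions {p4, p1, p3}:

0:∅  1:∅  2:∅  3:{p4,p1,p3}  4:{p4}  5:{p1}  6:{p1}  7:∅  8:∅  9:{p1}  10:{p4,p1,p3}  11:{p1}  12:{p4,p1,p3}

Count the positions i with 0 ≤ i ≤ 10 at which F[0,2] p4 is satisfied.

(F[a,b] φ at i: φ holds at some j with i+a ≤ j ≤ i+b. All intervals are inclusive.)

Evaluate at each i in [0,10]:
  i=0: ✗ (none in [0,2])
  i=1: ✓ (witness j=3)
  i=2: ✓ (witness j=3)
  i=3: ✓ (witness j=3)
  i=4: ✓ (witness j=4)
  i=5: ✗ (none in [5,7])
  i=6: ✗ (none in [6,8])
  i=7: ✗ (none in [7,9])
  i=8: ✓ (witness j=10)
  i=9: ✓ (witness j=10)
  i=10: ✓ (witness j=10)
Positions where it holds: {1, 2, 3, 4, 8, 9, 10} → 7.

7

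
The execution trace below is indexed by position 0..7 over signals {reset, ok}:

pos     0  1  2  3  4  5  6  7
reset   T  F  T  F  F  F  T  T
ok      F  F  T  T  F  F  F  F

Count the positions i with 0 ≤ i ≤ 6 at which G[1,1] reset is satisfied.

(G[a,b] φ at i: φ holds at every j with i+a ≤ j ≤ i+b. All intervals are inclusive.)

Evaluate at each i in [0,6]:
  i=0: ✗ (fails at j=1)
  i=1: ✓ (all of [2,2])
  i=2: ✗ (fails at j=3)
  i=3: ✗ (fails at j=4)
  i=4: ✗ (fails at j=5)
  i=5: ✓ (all of [6,6])
  i=6: ✓ (all of [7,7])
Positions where it holds: {1, 5, 6} → 3.

3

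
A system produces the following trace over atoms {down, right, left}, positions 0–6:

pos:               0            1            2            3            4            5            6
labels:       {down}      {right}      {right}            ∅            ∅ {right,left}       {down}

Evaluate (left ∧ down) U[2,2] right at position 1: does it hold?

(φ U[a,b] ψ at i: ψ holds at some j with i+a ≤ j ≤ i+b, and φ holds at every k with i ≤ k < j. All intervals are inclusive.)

Need some j in [3,3] with right, and (left ∧ down) at every k in [1,j-1].
  j=3: right false.
No j in the window works → until fails.

False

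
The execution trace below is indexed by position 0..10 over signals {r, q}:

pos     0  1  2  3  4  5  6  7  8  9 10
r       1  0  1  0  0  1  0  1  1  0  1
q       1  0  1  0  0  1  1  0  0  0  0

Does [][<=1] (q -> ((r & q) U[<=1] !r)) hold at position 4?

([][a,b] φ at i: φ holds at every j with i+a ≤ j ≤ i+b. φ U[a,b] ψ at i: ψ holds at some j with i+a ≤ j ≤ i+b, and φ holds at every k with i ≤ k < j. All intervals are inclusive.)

Check (q -> ((r & q) U[<=1] !r)) at every j in [4,5]:
  j=4: antecedent false → ✓
  j=5: antecedent true; consequent holds → ✓
All positions satisfy it → formula holds.

Holds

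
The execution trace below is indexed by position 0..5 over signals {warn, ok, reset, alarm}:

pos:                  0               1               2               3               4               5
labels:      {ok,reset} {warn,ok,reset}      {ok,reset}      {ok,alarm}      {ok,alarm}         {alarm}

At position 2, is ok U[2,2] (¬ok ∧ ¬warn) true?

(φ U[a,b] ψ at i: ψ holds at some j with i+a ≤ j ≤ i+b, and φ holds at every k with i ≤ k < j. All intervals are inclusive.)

Need some j in [4,4] with (¬ok ∧ ¬warn), and ok at every k in [2,j-1].
  j=4: (¬ok ∧ ¬warn) false.
No j in the window works → until fails.

False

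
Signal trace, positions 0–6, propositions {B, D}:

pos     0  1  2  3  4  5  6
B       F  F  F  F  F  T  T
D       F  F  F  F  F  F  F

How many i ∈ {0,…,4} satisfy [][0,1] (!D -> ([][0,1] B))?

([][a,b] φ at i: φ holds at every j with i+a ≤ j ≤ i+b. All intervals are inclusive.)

Evaluate at each i in [0,4]:
  i=0: ✗ (fails at j=0)
  i=1: ✗ (fails at j=1)
  i=2: ✗ (fails at j=2)
  i=3: ✗ (fails at j=3)
  i=4: ✗ (fails at j=4)
Positions where it holds: {} → 0.

0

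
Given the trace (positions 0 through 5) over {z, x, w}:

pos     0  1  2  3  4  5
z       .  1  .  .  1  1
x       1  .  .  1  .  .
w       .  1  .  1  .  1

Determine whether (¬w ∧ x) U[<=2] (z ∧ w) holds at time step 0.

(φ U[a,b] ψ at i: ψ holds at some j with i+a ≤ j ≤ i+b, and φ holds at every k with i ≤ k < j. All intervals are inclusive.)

True

Need some j in [0,2] with (z ∧ w), and (¬w ∧ x) at every k in [0,j-1].
  j=0: (z ∧ w) false.
  j=1: (z ∧ w) holds; (¬w ∧ x) holds at every k in [0,0] → satisfied.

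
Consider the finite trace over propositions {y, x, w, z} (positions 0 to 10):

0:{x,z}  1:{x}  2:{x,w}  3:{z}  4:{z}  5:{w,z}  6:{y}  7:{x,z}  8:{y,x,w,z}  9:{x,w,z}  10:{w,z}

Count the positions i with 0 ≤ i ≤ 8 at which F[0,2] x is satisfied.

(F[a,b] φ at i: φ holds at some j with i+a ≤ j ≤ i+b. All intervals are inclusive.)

7

Evaluate at each i in [0,8]:
  i=0: ✓ (witness j=0)
  i=1: ✓ (witness j=1)
  i=2: ✓ (witness j=2)
  i=3: ✗ (none in [3,5])
  i=4: ✗ (none in [4,6])
  i=5: ✓ (witness j=7)
  i=6: ✓ (witness j=7)
  i=7: ✓ (witness j=7)
  i=8: ✓ (witness j=8)
Positions where it holds: {0, 1, 2, 5, 6, 7, 8} → 7.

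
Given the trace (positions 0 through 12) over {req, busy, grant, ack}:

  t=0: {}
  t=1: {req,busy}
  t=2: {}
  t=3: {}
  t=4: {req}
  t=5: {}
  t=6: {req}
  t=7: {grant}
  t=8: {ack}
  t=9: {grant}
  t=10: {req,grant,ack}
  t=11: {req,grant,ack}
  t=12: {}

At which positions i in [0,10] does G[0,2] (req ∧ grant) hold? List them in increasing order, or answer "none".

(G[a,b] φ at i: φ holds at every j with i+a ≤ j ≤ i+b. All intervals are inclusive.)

Evaluate at each i in [0,10]:
  i=0: ✗ (fails at j=0)
  i=1: ✗ (fails at j=1)
  i=2: ✗ (fails at j=2)
  i=3: ✗ (fails at j=3)
  i=4: ✗ (fails at j=4)
  i=5: ✗ (fails at j=5)
  i=6: ✗ (fails at j=6)
  i=7: ✗ (fails at j=7)
  i=8: ✗ (fails at j=8)
  i=9: ✗ (fails at j=9)
  i=10: ✗ (fails at j=12)

none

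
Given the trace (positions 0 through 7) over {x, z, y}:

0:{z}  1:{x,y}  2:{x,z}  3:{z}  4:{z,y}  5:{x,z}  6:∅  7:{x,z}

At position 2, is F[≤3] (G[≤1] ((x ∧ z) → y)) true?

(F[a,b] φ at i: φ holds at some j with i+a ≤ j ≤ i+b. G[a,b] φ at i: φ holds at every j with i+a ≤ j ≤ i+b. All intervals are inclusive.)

Yes

Check G[≤1] ((x ∧ z) → y) at each j in [2,5]:
  j=2: fails at 2
  j=3: holds on [3,4]
  j=4: fails at 5
  j=5: fails at 5
Found at j=3 → formula holds.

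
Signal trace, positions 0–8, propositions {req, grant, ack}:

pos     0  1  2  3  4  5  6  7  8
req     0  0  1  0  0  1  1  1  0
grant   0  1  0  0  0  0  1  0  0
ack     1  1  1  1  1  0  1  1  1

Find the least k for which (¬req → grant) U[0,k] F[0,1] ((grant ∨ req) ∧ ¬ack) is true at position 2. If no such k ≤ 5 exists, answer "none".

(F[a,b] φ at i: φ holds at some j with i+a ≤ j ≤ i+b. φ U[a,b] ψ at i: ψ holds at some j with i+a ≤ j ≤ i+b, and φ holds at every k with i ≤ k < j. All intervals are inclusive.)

Need earliest j ≥ 2 with F[0,1] ((grant ∨ req) ∧ ¬ack), and (¬req → grant) at every k in [2,j-1].
  j=2: rhs fails.
  j=3: rhs fails.
  j=4: rhs holds but lhs fails at k=3.
  j=5: rhs holds but lhs fails at k=3.
  j=6: rhs fails.
  j=7: rhs fails.
No witness within the range → none.

none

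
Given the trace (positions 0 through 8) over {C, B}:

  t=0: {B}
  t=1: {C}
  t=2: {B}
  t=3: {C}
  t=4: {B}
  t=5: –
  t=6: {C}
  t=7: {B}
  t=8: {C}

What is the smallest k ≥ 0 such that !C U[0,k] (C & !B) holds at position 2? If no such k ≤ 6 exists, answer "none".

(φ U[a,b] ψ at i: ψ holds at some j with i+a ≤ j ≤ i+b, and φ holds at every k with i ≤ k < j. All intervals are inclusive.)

Need earliest j ≥ 2 with (C & !B), and !C at every k in [2,j-1].
  j=2: rhs fails.
  j=3: rhs holds; lhs holds on [2,2]. k = 1.

1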